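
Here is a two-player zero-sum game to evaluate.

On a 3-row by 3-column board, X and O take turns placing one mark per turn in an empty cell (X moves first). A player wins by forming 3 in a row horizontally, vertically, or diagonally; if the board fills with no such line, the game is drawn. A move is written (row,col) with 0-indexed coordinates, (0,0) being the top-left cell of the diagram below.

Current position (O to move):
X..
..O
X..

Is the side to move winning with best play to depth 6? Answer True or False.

p1 O@[X../..O/X..]: (0,1)[XO./..O/X..]-1* (0,2)[X.O/..O/X..]-1 (1,0)[X../O.O/X..]-1 (1,1)[X../.OO/X..]-1 (2,1)[X../..O/XO.]-1 (2,2)[X../..O/X.O]-1
p2 X@[XO./..O/X..]: (0,2)[XOX/..O/X..]+1* (1,0)[XO./X.O/X..]+1 (1,1)[XO./.XO/X..]+1 (2,1)[XO./..O/XX.]+1 (2,2)[XO./..O/X.X]+1
p3 O@[XOX/..O/X..]: (1,0)[XOX/O.O/X..]-1* (1,1)[XOX/.OO/X..]-1 (2,1)[XOX/..O/XO.]-1 (2,2)[XOX/..O/X.O]-1
p4 X@[XOX/O.O/X..]: (1,1)[XOX/OXO/X..]+1* (2,1)[XOX/O.O/XX.]-1 (2,2)[XOX/O.O/X.X]-1
p5 O@[XOX/OXO/X..] terminal -1; root [X../..O/X..] d6

O winning at [X../..O/X..]: False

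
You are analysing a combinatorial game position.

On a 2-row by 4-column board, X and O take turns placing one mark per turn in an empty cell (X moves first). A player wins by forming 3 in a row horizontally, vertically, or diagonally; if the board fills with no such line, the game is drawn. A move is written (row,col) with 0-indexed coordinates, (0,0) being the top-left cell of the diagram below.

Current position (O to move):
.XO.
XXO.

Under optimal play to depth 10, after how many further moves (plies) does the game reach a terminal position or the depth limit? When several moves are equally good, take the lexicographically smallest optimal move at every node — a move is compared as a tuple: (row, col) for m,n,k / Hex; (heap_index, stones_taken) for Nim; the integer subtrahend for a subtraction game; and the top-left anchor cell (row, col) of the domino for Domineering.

PV length from [.XO./XXO.]: 3 plies

[.XO./XXO.] O move#1: (0,0):+0/OXO./XXO.*, (0,3):+0/.XOO/XXO., (1,3):+0/.XO./XXOO
[OXO./XXO.] X move#2: (0,3):+0/OXOX/XXO.*, (1,3):+0/OXO./XXOX
[OXOX/XXO.] O move#3: (1,3):+0/OXOX/XXOO*
[OXOX/XXOO] end (terminal +0, X#4); searched .XO./XXO. to 10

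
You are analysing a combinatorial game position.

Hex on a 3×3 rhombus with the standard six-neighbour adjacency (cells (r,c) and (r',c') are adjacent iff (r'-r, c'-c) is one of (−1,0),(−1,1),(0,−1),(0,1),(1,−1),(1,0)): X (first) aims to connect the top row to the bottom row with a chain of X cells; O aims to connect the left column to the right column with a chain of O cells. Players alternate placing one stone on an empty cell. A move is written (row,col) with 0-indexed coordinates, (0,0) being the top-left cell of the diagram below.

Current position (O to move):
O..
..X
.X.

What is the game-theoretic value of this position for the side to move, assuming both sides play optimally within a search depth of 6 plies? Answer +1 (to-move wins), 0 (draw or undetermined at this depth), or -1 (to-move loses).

value(O../..X/.X., O) = +1

p1 O@[O../..X/.X.]: (0,1)[OO./..X/.X.]-1 (0,2)[O.O/..X/.X.]+1* (1,0)[O../O.X/.X.]-1 (1,1)[O../.OX/.X.]-1 (2,0)[O../..X/OX.]-1 (2,2)[O../..X/.XO]-1
p2 X@[O.O/..X/.X.]: (0,1)[OXO/..X/.X.]-1* (1,0)[O.O/X.X/.X.]-1 (1,1)[O.O/.XX/.X.]-1 (2,0)[O.O/..X/XX.]-1 (2,2)[O.O/..X/.XX]-1
p3 O@[OXO/..X/.X.]: (1,0)[OXO/O.X/.X.]-1 (1,1)[OXO/.OX/.X.]+1* (2,0)[OXO/..X/OX.]-1 (2,2)[OXO/..X/.XO]-1
p4 X@[OXO/.OX/.X.]: (1,0)[OXO/XOX/.X.]-1* (2,0)[OXO/.OX/XX.]-1 (2,2)[OXO/.OX/.XX]-1
p5 O@[OXO/XOX/.X.]: (2,0)[OXO/XOX/OX.]+1* (2,2)[OXO/XOX/.XO]-1
p6 X@[OXO/XOX/OX.] terminal -1; root [O../..X/.X.] d6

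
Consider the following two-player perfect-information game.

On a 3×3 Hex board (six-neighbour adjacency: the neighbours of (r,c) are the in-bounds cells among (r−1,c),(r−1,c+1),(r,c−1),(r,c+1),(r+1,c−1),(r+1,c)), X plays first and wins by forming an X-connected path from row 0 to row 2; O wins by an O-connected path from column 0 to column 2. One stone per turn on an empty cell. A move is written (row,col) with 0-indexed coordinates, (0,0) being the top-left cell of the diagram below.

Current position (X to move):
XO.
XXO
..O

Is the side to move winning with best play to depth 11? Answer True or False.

ply 1, X at XO./XXO/..O | (0,2)=+1→XOX/XXO/..O*; (2,0)=+1→XO./XXO/X.O; (2,1)=+1→XO./XXO/.XO
ply 2, O at XOX/XXO/..O | (2,0)=-1→XOX/XXO/O.O*; (2,1)=-1→XOX/XXO/.OO
ply 3, X at XOX/XXO/O.O | (2,1)=+1→XOX/XXO/OXO*
ply 4: XOX/XXO/OXO is terminal -1 (O); from XO./XXO/..O depth 11

X winning at [XO./XXO/..O]: True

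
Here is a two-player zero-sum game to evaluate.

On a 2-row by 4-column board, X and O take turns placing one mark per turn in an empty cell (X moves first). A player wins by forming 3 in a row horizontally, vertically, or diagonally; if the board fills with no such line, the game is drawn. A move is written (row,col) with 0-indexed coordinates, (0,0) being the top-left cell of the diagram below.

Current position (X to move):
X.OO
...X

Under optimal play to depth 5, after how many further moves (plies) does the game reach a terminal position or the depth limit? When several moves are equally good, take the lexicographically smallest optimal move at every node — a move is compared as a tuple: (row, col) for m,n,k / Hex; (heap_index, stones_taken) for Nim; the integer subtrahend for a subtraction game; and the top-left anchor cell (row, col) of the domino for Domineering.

PV length from [X.OO/...X]: 4 plies

ply 1, X at X.OO/...X | (0,1)=+0→XXOO/...X*; (1,0)=-1→X.OO/X..X; (1,1)=-1→X.OO/.X.X; (1,2)=-1→X.OO/..XX
ply 2, O at XXOO/...X | (1,0)=+0→XXOO/O..X*; (1,1)=+0→XXOO/.O.X; (1,2)=+0→XXOO/..OX
ply 3, X at XXOO/O..X | (1,1)=+0→XXOO/OX.X*; (1,2)=+0→XXOO/O.XX
ply 4, O at XXOO/OX.X | (1,2)=+0→XXOO/OXOX*
ply 5: XXOO/OXOX is terminal +0 (X); from X.OO/...X depth 5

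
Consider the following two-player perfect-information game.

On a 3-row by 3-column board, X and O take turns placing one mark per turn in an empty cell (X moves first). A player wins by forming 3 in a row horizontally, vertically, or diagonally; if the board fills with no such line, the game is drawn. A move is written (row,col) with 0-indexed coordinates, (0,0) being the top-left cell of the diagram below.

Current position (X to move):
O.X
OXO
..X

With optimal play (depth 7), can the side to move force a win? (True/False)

ply 1, X at O.X/OXO/..X | (0,1)=-1→OXX/OXO/..X; (2,0)=+1→O.X/OXO/X.X*; (2,1)=-1→O.X/OXO/.XX
ply 2: O.X/OXO/X.X is terminal -1 (O); from O.X/OXO/..X depth 7

X winning at [O.X/OXO/..X]: True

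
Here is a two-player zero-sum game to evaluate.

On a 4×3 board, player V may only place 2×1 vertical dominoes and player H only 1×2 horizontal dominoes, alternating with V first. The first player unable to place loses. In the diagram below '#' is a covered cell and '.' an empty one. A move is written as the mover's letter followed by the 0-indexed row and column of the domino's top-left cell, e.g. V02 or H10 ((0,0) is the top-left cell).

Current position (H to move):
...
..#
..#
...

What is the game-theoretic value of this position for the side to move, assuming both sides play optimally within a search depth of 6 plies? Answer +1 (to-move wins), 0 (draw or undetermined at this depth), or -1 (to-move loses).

value(.../..#/..#/..., H) = -1

ply 1, H at .../..#/..#/... | H00=-1→##./..#/..#/...*; H01=-1→.##/..#/..#/...; H10=-1→.../###/..#/...; H20=-1→.../..#/###/...; H30=-1→.../..#/..#/##.; H31=-1→.../..#/..#/.##
ply 2, V at ##./..#/..#/... | V10=+1→##./#.#/#.#/...*; V11=+1→##./.##/.##/...; V20=+1→##./..#/#.#/#..; V21=+1→##./..#/.##/.#.
ply 3, H at ##./#.#/#.#/... | H30=-1→##./#.#/#.#/##.*; H31=-1→##./#.#/#.#/.##
ply 4, V at ##./#.#/#.#/##. | V11=+1→##./###/###/##.*
ply 5: ##./###/###/##. is terminal -1 (H); from .../..#/..#/... depth 6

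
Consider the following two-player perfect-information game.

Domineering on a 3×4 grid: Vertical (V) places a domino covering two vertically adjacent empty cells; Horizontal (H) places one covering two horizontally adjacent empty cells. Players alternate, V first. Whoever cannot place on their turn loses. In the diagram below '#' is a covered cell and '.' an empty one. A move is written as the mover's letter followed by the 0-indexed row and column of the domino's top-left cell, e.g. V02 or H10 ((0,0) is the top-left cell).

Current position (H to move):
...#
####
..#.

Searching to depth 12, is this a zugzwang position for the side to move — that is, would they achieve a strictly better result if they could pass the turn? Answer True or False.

ply 1, H at ...#/####/..#. | H00=+1→##.#/####/..#.*; H01=+1→.###/####/..#.; H20=+1→...#/####/###.
ply 2: ##.#/####/..#. is terminal -1 (V); from ...#/####/..#. depth 12
suppose H passes — search the same position with V to move:
pass> ply 1: ...#/####/..#. is terminal -1 (V); from ...#/####/..#. depth 12
for H: play +1, pass +1

zugzwang(...#/####/..#., H) = False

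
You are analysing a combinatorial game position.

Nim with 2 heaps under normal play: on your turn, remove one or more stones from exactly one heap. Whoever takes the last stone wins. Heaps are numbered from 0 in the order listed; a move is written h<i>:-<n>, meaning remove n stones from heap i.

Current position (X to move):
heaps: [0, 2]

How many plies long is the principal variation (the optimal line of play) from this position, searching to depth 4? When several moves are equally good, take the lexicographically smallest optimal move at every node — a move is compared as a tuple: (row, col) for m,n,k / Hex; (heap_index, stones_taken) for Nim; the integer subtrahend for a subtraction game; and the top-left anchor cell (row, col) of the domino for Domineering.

PV length from [(0,2)]: 1 ply

ply 1, X at (0,2) | h1:-1=-1→(0,1); h1:-2=+1→(0,0)*
ply 2: (0,0) is terminal -1 (O); from (0,2) depth 4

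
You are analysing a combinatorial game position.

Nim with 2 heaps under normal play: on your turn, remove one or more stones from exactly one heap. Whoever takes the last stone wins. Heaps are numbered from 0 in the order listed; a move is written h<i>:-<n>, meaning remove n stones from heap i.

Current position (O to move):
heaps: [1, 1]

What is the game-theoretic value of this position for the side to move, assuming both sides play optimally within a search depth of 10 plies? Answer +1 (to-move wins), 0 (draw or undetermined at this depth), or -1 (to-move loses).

value((1,1), O) = -1

p1 O@[(1,1)]: h0:-1[(0,1)]-1* h1:-1[(1,0)]-1
p2 X@[(0,1)]: h1:-1[(0,0)]+1*
p3 O@[(0,0)] terminal -1; root [(1,1)] d10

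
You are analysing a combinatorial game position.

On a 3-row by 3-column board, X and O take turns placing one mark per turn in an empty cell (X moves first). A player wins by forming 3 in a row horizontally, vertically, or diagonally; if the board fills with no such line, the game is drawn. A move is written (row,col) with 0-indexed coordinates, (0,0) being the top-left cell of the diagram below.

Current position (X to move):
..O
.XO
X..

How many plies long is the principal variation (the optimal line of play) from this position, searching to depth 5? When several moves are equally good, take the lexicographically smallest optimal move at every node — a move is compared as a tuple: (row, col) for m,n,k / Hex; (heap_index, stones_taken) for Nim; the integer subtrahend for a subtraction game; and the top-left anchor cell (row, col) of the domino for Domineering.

PV length from [..O/.XO/X..]: 3 plies

ply 1, X at ..O/.XO/X.. | (0,0)=-1→X.O/.XO/X..; (0,1)=-1→.XO/.XO/X..; (1,0)=-1→..O/XXO/X..; (2,1)=-1→..O/.XO/XX.; (2,2)=+1→..O/.XO/X.X*
ply 2, O at ..O/.XO/X.X | (0,0)=-1→O.O/.XO/X.X*; (0,1)=-1→.OO/.XO/X.X; (1,0)=-1→..O/OXO/X.X; (2,1)=-1→..O/.XO/XOX
ply 3, X at O.O/.XO/X.X | (0,1)=+0→OXO/.XO/X.X; (1,0)=-1→O.O/XXO/X.X; (2,1)=+1→O.O/.XO/XXX*
ply 4: O.O/.XO/XXX is terminal -1 (O); from ..O/.XO/X.. depth 5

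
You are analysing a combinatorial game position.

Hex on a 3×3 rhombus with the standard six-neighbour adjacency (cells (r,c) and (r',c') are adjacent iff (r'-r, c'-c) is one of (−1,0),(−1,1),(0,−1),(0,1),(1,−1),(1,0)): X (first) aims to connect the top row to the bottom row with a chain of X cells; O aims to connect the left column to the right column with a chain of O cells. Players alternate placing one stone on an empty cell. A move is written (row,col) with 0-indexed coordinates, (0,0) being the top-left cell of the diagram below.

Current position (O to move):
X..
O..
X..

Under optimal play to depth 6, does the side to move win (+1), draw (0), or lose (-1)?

p1 O@[X../O../X..]: (0,1)[XO./O../X..]-1 (0,2)[X.O/O../X..]+1* (1,1)[X../OO./X..]+1 (1,2)[X../O.O/X..]-1 (2,1)[X../O../XO.]-1 (2,2)[X../O../X.O]-1
p2 X@[X.O/O../X..]: (0,1)[XXO/O../X..]-1* (1,1)[X.O/OX./X..]-1 (1,2)[X.O/O.X/X..]-1 (2,1)[X.O/O../XX.]-1 (2,2)[X.O/O../X.X]-1
p3 O@[XXO/O../X..]: (1,1)[XXO/OO./X..]+1* (1,2)[XXO/O.O/X..]-1 (2,1)[XXO/O../XO.]-1 (2,2)[XXO/O../X.O]-1
p4 X@[XXO/OO./X..] terminal -1; root [X../O../X..] d6

value(X../O../X.., O) = +1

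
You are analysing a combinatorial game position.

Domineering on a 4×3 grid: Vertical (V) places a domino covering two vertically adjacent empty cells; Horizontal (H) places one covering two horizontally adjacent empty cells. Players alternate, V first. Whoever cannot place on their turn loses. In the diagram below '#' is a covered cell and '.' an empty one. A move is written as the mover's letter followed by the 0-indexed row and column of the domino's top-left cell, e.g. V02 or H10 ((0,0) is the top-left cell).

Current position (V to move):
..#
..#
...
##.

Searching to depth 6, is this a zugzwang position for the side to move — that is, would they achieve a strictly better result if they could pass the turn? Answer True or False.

zugzwang(..#/..#/.../##., V) = False

p1 V@[..#/..#/.../##.]: V00[#.#/#.#/.../##.]+1* V01[.##/.##/.../##.]+1 V10[..#/#.#/#../##.]+1 V11[..#/.##/.#./##.]+1 V22[..#/..#/..#/###]-1
p2 H@[#.#/#.#/.../##.]: H20[#.#/#.#/##./##.]-1* H21[#.#/#.#/.##/##.]-1
p3 V@[#.#/#.#/##./##.]: V01[###/###/##./##.]+1* V22[#.#/#.#/###/###]+1
p4 H@[###/###/##./##.] terminal -1; root [..#/..#/.../##.] d6
suppose V passes — search the same position with H to move:
pass> p1 H@[..#/..#/.../##.]: H00[###/..#/.../##.]-1 H10[..#/###/.../##.]+1* H20[..#/..#/##./##.]-1 H21[..#/..#/.##/##.]-1
pass> p2 V@[..#/###/.../##.]: V22[..#/###/..#/###]-1*
pass> p3 H@[..#/###/..#/###]: H00[###/###/..#/###]+1* H20[..#/###/###/###]+1
pass> p4 V@[###/###/..#/###] terminal -1; root [..#/..#/.../##.] d6
for V: play +1, pass -1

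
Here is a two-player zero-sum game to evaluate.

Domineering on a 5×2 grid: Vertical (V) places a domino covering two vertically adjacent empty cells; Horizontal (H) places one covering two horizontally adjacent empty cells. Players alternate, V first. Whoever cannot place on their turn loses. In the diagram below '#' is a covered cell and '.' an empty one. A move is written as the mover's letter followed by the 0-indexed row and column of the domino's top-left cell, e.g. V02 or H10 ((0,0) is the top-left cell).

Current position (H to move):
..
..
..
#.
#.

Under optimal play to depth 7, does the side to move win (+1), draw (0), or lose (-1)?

value(../../../#./#., H) = +1

ply 1, H at ../../../#./#. | H00=-1→##/../../#./#.; H10=+1→../##/../#./#.*; H20=-1→../../##/#./#.
ply 2, V at ../##/../#./#. | V21=-1→../##/.#/##/#.*; V31=-1→../##/../##/##
ply 3, H at ../##/.#/##/#. | H00=+1→##/##/.#/##/#.*
ply 4: ##/##/.#/##/#. is terminal -1 (V); from ../../../#./#. depth 7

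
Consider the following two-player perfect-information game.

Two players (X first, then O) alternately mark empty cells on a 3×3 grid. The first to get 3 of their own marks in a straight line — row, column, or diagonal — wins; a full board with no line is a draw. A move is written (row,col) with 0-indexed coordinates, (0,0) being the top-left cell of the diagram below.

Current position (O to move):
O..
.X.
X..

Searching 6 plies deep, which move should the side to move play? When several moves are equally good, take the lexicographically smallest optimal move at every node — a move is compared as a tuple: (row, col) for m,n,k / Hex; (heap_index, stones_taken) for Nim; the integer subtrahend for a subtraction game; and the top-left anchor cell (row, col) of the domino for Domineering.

[O../.X./X..] O move#1: (0,1):-1/OO./.X./X.., (0,2):+0/O.O/.X./X..*, (1,0):-1/O../OX./X.., (1,2):-1/O../.XO/X.., (2,1):-1/O../.X./XO., (2,2):-1/O../.X./X.O
[O.O/.X./X..] X move#2: (0,1):+0/OXO/.X./X..*, (1,0):-1/O.O/XX./X.., (1,2):-1/O.O/.XX/X.., (2,1):-1/O.O/.X./XX., (2,2):-1/O.O/.X./X.X
[OXO/.X./X..] O move#3: (1,0):-1/OXO/OX./X.., (1,2):-1/OXO/.XO/X.., (2,1):+0/OXO/.X./XO.*, (2,2):-1/OXO/.X./X.O
[OXO/.X./XO.] X move#4: (1,0):+0/OXO/XX./XO.*, (1,2):+0/OXO/.XX/XO., (2,2):+0/OXO/.X./XOX
[OXO/XX./XO.] O move#5: (1,2):+0/OXO/XXO/XO.*, (2,2):-1/OXO/XX./XOO
[OXO/XXO/XO.] X move#6: (2,2):+0/OXO/XXO/XOX*
[OXO/XXO/XOX] end (terminal +0, O#7); searched O../.X./X.. to 6

O's best at [O../.X./X..]: (0,2)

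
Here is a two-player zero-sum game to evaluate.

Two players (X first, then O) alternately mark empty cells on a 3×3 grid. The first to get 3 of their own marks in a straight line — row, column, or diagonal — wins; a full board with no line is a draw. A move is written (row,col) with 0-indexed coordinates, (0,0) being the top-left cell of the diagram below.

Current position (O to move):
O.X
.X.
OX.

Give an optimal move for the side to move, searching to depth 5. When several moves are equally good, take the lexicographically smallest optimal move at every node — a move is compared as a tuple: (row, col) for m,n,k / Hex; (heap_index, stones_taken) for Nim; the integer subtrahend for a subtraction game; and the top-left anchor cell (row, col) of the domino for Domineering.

p1 O@[O.X/.X./OX.]: (0,1)[OOX/.X./OX.]+0 (1,0)[O.X/OX./OX.]+1* (1,2)[O.X/.XO/OX.]-1 (2,2)[O.X/.X./OXO]-1
p2 X@[O.X/OX./OX.] terminal -1; root [O.X/.X./OX.] d5

O's best at [O.X/.X./OX.]: (1,0)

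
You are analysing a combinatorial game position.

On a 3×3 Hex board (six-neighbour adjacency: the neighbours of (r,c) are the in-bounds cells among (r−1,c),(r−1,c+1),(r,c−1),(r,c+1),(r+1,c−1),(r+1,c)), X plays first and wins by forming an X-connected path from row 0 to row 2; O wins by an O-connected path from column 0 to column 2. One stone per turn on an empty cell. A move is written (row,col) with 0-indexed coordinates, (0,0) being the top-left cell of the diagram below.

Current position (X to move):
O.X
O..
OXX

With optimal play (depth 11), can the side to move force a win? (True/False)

[O.X/O../OXX] X move#1: (0,1):+1/OXX/O../OXX*, (1,1):+1/O.X/OX./OXX, (1,2):+1/O.X/O.X/OXX
[OXX/O../OXX] O move#2: (1,1):-1/OXX/OO./OXX*, (1,2):-1/OXX/O.O/OXX
[OXX/OO./OXX] X move#3: (1,2):+1/OXX/OOX/OXX*
[OXX/OOX/OXX] end (terminal -1, O#4); searched O.X/O../OXX to 11

X winning at [O.X/O../OXX]: True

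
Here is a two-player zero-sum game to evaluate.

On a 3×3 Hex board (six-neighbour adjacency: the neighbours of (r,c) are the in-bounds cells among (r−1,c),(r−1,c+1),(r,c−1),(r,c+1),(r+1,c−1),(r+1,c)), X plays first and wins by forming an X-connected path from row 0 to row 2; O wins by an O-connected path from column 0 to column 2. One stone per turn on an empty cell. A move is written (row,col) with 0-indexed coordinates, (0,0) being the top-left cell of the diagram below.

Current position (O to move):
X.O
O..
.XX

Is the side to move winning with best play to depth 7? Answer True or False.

O winning at [X.O/O../.XX]: True

[X.O/O../.XX] O move#1: (0,1):+1/XOO/O../.XX*, (1,1):+1/X.O/OO./.XX, (1,2):+1/X.O/O.O/.XX, (2,0):+1/X.O/O../OXX
[XOO/O../.XX] end (terminal -1, X#2); searched X.O/O../.XX to 7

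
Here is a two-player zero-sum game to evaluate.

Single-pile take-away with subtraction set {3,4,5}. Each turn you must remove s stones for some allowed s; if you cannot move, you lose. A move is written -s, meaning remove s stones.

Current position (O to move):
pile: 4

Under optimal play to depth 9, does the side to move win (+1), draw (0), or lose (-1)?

value(4, O) = +1

[4] O move#1: -3:+1/1*, -4:+1/0
[1] end (terminal -1, X#2); searched 4 to 9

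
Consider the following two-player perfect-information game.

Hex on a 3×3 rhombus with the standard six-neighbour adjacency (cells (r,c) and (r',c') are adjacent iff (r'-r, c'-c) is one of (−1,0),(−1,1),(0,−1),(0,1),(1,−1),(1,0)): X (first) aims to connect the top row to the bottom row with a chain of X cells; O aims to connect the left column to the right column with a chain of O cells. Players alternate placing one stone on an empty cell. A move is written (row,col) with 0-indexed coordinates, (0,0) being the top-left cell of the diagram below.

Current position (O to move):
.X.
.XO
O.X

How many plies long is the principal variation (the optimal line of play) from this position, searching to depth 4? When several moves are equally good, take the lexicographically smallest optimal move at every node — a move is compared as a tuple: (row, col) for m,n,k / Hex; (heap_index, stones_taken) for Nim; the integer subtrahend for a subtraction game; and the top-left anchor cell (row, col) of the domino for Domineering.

PV length from [.X./.XO/O.X]: 1 ply

ply 1, O at .X./.XO/O.X | (0,0)=-1→OX./.XO/O.X; (0,2)=-1→.XO/.XO/O.X; (1,0)=-1→.X./OXO/O.X; (2,1)=+1→.X./.XO/OOX*
ply 2: .X./.XO/OOX is terminal -1 (X); from .X./.XO/O.X depth 4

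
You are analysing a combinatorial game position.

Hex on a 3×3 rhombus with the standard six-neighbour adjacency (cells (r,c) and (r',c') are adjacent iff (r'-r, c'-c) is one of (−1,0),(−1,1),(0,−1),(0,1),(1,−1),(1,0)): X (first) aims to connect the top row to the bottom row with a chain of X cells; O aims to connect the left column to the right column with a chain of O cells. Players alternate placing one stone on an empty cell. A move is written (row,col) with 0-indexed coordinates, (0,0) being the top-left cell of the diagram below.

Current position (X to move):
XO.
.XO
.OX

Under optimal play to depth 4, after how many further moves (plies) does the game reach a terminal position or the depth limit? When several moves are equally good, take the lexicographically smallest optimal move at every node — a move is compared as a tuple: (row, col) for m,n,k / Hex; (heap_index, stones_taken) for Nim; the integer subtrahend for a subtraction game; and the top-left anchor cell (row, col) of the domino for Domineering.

PV length from [XO./.XO/.OX]: 3 plies

p1 X@[XO./.XO/.OX]: (0,2)[XOX/.XO/.OX]-1 (1,0)[XO./XXO/.OX]-1 (2,0)[XO./.XO/XOX]+1*
p2 O@[XO./.XO/XOX]: (0,2)[XOO/.XO/XOX]-1* (1,0)[XO./OXO/XOX]-1
p3 X@[XOO/.XO/XOX]: (1,0)[XOO/XXO/XOX]+1*
p4 O@[XOO/XXO/XOX] terminal -1; root [XO./.XO/.OX] d4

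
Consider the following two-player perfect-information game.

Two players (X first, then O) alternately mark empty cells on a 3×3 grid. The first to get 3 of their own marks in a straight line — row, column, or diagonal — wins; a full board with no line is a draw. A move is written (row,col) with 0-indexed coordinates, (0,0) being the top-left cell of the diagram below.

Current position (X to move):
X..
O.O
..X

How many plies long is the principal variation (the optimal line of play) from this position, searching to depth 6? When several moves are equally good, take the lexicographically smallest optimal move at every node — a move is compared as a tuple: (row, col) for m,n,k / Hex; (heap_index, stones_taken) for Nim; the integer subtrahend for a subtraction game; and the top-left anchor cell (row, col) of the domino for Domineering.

p1 X@[X../O.O/..X]: (0,1)[XX./O.O/..X]-1 (0,2)[X.X/O.O/..X]-1 (1,1)[X../OXO/..X]+1* (2,0)[X../O.O/X.X]-1 (2,1)[X../O.O/.XX]-1
p2 O@[X../OXO/..X] terminal -1; root [X../O.O/..X] d6

PV length from [X../O.O/..X]: 1 ply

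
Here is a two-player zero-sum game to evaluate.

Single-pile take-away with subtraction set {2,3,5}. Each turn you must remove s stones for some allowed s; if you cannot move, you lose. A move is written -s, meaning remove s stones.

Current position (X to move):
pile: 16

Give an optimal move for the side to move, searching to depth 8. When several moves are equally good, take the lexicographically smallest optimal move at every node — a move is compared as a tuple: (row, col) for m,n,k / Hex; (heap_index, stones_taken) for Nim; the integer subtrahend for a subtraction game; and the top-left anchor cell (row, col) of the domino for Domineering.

X's best at [16]: -2

ply 1, X at 16 | -2=+1→14*; -3=-1→13; -5=-1→11
ply 2, O at 14 | -2=-1→12*; -3=-1→11; -5=-1→9
ply 3, X at 12 | -2=-1→10; -3=-1→9; -5=+1→7*
ply 4, O at 7 | -2=-1→5*; -3=-1→4; -5=-1→2
ply 5, X at 5 | -2=-1→3; -3=-1→2; -5=+1→0*
ply 6: 0 is terminal -1 (O); from 16 depth 8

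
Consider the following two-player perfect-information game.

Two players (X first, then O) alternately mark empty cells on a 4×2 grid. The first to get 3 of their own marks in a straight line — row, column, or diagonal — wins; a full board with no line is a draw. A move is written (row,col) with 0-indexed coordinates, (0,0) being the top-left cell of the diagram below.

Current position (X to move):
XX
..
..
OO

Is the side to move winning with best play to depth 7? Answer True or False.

p1 X@[XX/../../OO]: (1,0)[XX/X./../OO]+0* (1,1)[XX/.X/../OO]+0 (2,0)[XX/../X./OO]+0 (2,1)[XX/../.X/OO]+0
p2 O@[XX/X./../OO]: (1,1)[XX/XO/../OO]-1 (2,0)[XX/X./O./OO]+0* (2,1)[XX/X./.O/OO]-1
p3 X@[XX/X./O./OO]: (1,1)[XX/XX/O./OO]+0* (2,1)[XX/X./OX/OO]+0
p4 O@[XX/XX/O./OO]: (2,1)[XX/XX/OO/OO]+0*
p5 X@[XX/XX/OO/OO] terminal +0; root [XX/../../OO] d7

X winning at [XX/../../OO]: False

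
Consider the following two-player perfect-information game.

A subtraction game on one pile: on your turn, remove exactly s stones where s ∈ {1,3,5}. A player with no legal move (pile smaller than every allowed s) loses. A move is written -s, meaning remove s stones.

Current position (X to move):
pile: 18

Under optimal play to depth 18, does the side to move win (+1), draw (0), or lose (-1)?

[18] X move#1: -1:-1/17*, -3:-1/15, -5:-1/13
[17] O move#2: -1:+1/16*, -3:+1/14, -5:+1/12
[16] X move#3: -1:-1/15*, -3:-1/13, -5:-1/11
[15] O move#4: -1:+1/14*, -3:+1/12, -5:+1/10
[14] X move#5: -1:-1/13*, -3:-1/11, -5:-1/9
[13] O move#6: -1:+1/12*, -3:+1/10, -5:+1/8
[12] X move#7: -1:-1/11*, -3:-1/9, -5:-1/7
[11] O move#8: -1:+1/10*, -3:+1/8, -5:+1/6
[10] X move#9: -1:-1/9*, -3:-1/7, -5:-1/5
[9] O move#10: -1:+1/8*, -3:+1/6, -5:+1/4
[8] X move#11: -1:-1/7*, -3:-1/5, -5:-1/3
[7] O move#12: -1:+1/6*, -3:+1/4, -5:+1/2
[6] X move#13: -1:-1/5*, -3:-1/3, -5:-1/1
[5] O move#14: -1:+1/4*, -3:+1/2, -5:+1/0
[4] X move#15: -1:-1/3*, -3:-1/1
[3] O move#16: -1:+1/2*, -3:+1/0
[2] X move#17: -1:-1/1*
[1] O move#18: -1:+1/0*
[0] end (terminal -1, X#19); searched 18 to 18

value(18, X) = -1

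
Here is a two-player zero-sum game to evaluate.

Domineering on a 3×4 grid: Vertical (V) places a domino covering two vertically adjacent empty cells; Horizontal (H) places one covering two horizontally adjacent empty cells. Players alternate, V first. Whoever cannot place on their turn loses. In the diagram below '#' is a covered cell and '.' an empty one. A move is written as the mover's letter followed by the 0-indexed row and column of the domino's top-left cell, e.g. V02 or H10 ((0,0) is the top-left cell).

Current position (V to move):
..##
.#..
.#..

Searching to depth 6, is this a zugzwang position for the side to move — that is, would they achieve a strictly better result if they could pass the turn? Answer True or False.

zugzwang(..##/.#../.#.., V) = False

[..##/.#../.#..] V move#1: V00:-1/#.##/##../.#.., V10:-1/..##/##../##.., V12:+1/..##/.##./.##.*, V13:+1/..##/.#.#/.#.#
[..##/.##./.##.] H move#2: H00:-1/####/.##./.##.*
[####/.##./.##.] V move#3: V10:+1/####/###./###.*, V13:+1/####/.###/.###
[####/###./###.] end (terminal -1, H#4); searched ..##/.#../.#.. to 6
suppose V passes — search the same position with H to move:
pass> [..##/.#../.#..] H move#1: H00:-1/####/.#../.#.., H12:+1/..##/.###/.#..*, H22:+1/..##/.#../.###
pass> [..##/.###/.#..] V move#2: V00:-1/#.##/####/.#..*, V10:-1/..##/####/##..
pass> [#.##/####/.#..] H move#3: H22:+1/#.##/####/.###*
pass> [#.##/####/.###] end (terminal -1, V#4); searched ..##/.#../.#.. to 6
for V: play +1, pass -1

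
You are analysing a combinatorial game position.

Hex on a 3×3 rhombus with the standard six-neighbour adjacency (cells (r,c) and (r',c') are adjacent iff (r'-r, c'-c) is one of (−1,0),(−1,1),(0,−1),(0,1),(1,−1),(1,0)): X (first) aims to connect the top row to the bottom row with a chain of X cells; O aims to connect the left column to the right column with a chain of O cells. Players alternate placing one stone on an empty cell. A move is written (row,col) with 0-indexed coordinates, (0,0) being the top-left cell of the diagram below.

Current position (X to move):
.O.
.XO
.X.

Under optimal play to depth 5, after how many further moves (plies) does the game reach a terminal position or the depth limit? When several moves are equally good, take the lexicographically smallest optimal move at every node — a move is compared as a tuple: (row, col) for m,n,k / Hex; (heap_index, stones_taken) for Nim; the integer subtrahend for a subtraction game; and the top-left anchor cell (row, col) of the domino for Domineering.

PV length from [.O./.XO/.X.]: 3 plies

p1 X@[.O./.XO/.X.]: (0,0)[XO./.XO/.X.]+1* (0,2)[.OX/.XO/.X.]+1 (1,0)[.O./XXO/.X.]+1 (2,0)[.O./.XO/XX.]-1 (2,2)[.O./.XO/.XX]-1
p2 O@[XO./.XO/.X.]: (0,2)[XOO/.XO/.X.]-1* (1,0)[XO./OXO/.X.]-1 (2,0)[XO./.XO/OX.]-1 (2,2)[XO./.XO/.XO]-1
p3 X@[XOO/.XO/.X.]: (1,0)[XOO/XXO/.X.]+1* (2,0)[XOO/.XO/XX.]-1 (2,2)[XOO/.XO/.XX]-1
p4 O@[XOO/XXO/.X.] terminal -1; root [.O./.XO/.X.] d5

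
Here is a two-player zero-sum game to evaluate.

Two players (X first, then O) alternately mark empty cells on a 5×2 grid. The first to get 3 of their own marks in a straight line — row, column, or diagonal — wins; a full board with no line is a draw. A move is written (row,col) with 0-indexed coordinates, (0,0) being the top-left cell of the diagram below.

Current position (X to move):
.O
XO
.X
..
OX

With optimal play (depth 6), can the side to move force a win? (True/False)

p1 X@[.O/XO/.X/../OX]: (0,0)[XO/XO/.X/../OX]+1* (2,0)[.O/XO/XX/../OX]+1 (3,0)[.O/XO/.X/X./OX]+1 (3,1)[.O/XO/.X/.X/OX]+1
p2 O@[XO/XO/.X/../OX]: (2,0)[XO/XO/OX/../OX]-1* (3,0)[XO/XO/.X/O./OX]-1 (3,1)[XO/XO/.X/.O/OX]-1
p3 X@[XO/XO/OX/../OX]: (3,0)[XO/XO/OX/X./OX]+0 (3,1)[XO/XO/OX/.X/OX]+1*
p4 O@[XO/XO/OX/.X/OX] terminal -1; root [.O/XO/.X/../OX] d6

X winning at [.O/XO/.X/../OX]: True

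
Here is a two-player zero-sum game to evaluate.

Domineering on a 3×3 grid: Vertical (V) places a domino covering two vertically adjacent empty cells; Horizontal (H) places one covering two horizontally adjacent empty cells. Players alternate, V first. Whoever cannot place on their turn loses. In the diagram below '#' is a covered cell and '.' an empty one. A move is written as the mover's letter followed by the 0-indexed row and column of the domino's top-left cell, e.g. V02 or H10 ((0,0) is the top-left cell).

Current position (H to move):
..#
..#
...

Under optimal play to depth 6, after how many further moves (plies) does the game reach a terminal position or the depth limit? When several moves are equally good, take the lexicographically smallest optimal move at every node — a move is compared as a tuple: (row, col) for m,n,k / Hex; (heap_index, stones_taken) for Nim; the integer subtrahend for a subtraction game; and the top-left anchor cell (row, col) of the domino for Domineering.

PV length from [..#/..#/...]: 1 ply

ply 1, H at ..#/..#/... | H00=-1→###/..#/...; H10=+1→..#/###/...*; H20=-1→..#/..#/##.; H21=-1→..#/..#/.##
ply 2: ..#/###/... is terminal -1 (V); from ..#/..#/... depth 6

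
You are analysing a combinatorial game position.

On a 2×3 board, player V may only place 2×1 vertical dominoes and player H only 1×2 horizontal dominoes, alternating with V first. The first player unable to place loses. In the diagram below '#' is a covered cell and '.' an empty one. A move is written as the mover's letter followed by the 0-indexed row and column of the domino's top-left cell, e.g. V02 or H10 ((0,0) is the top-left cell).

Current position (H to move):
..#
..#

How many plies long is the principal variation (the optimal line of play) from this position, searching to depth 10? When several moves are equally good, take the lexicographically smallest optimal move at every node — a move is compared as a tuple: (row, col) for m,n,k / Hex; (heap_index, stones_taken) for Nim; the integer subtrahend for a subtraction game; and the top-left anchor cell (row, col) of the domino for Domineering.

p1 H@[..#/..#]: H00[###/..#]+1* H10[..#/###]+1
p2 V@[###/..#] terminal -1; root [..#/..#] d10

PV length from [..#/..#]: 1 ply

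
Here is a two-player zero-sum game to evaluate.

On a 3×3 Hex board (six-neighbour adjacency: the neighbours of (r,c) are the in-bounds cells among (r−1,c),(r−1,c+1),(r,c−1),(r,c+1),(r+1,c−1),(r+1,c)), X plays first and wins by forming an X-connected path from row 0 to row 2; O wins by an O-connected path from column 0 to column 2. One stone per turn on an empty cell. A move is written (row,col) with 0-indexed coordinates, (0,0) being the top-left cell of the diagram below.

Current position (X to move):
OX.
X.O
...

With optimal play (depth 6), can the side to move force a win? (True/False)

ply 1, X at OX./X.O/... | (0,2)=-1→OXX/X.O/...; (1,1)=+1→OX./XXO/...*; (2,0)=+1→OX./X.O/X..; (2,1)=+1→OX./X.O/.X.; (2,2)=-1→OX./X.O/..X
ply 2, O at OX./XXO/... | (0,2)=-1→OXO/XXO/...*; (2,0)=-1→OX./XXO/O..; (2,1)=-1→OX./XXO/.O.; (2,2)=-1→OX./XXO/..O
ply 3, X at OXO/XXO/... | (2,0)=+1→OXO/XXO/X..*; (2,1)=+1→OXO/XXO/.X.; (2,2)=+1→OXO/XXO/..X
ply 4: OXO/XXO/X.. is terminal -1 (O); from OX./X.O/... depth 6

X winning at [OX./X.O/...]: True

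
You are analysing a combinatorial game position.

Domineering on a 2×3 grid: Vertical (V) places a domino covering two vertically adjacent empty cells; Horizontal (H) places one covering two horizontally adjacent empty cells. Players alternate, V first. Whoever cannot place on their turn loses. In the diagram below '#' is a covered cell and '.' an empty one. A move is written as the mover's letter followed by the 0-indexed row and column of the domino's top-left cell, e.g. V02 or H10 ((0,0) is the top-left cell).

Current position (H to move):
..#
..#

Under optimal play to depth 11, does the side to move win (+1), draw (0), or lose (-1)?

value(..#/..#, H) = +1

p1 H@[..#/..#]: H00[###/..#]+1* H10[..#/###]+1
p2 V@[###/..#] terminal -1; root [..#/..#] d11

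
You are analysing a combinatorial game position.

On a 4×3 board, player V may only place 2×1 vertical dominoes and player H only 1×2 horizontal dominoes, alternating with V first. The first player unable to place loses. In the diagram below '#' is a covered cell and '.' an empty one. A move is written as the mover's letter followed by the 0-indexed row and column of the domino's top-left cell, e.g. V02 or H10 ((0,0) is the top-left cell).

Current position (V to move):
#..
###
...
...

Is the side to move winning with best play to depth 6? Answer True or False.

V winning at [#../###/.../...]: True

p1 V@[#../###/.../...]: V20[#../###/#../#..]-1 V21[#../###/.#./.#.]+1* V22[#../###/..#/..#]-1
p2 H@[#../###/.#./.#.]: H01[###/###/.#./.#.]-1*
p3 V@[###/###/.#./.#.]: V20[###/###/##./##.]+1* V22[###/###/.##/.##]+1
p4 H@[###/###/##./##.] terminal -1; root [#../###/.../...] d6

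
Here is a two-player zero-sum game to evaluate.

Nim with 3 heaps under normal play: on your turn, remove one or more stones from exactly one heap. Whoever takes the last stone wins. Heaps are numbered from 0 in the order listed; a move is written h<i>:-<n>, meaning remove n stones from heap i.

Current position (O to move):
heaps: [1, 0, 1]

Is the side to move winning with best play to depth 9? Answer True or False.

[(1,0,1)] O move#1: h0:-1:-1/(0,0,1)*, h2:-1:-1/(1,0,0)
[(0,0,1)] X move#2: h2:-1:+1/(0,0,0)*
[(0,0,0)] end (terminal -1, O#3); searched (1,0,1) to 9

O winning at [(1,0,1)]: False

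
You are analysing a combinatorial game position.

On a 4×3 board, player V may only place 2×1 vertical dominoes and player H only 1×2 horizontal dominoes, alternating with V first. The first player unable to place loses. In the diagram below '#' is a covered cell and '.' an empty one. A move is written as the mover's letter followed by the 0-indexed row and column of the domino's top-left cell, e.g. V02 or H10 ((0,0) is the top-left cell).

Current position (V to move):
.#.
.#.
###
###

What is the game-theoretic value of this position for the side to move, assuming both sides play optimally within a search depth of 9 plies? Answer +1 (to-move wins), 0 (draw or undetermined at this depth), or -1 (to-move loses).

value(.#./.#./###/###, V) = +1

ply 1, V at .#./.#./###/### | V00=+1→##./##./###/###*; V02=+1→.##/.##/###/###
ply 2: ##./##./###/### is terminal -1 (H); from .#./.#./###/### depth 9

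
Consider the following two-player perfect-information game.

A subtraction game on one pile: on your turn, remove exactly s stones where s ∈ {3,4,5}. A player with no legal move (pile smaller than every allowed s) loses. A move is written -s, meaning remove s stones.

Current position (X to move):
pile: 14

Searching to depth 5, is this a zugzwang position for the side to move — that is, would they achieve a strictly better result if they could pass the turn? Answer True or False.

[14] X move#1: -3:-1/11, -4:+1/10*, -5:+1/9
[10] O move#2: -3:-1/7*, -4:-1/6, -5:-1/5
[7] X move#3: -3:-1/4, -4:-1/3, -5:+1/2*
[2] end (terminal -1, O#4); searched 14 to 5
suppose X passes — search the same position with O to move:
pass> [14] O move#1: -3:-1/11, -4:+1/10*, -5:+1/9
pass> [10] X move#2: -3:-1/7*, -4:-1/6, -5:-1/5
pass> [7] O move#3: -3:-1/4, -4:-1/3, -5:+1/2*
pass> [2] end (terminal -1, X#4); searched 14 to 5
for X: play +1, pass -1

zugzwang(14, X) = False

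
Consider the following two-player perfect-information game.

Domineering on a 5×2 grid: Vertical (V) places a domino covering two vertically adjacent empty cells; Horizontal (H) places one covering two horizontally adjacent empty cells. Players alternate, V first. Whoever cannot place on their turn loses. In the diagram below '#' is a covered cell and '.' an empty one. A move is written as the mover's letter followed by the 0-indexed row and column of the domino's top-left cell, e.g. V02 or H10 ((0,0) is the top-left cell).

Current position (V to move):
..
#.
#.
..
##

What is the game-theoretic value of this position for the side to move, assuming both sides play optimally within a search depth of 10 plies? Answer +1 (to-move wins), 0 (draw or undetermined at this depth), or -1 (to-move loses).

[../#./#./../##] V move#1: V01:-1/.#/##/#./../##*, V11:-1/../##/##/../##, V21:-1/../#./##/.#/##
[.#/##/#./../##] H move#2: H30:+1/.#/##/#./##/##*
[.#/##/#./##/##] end (terminal -1, V#3); searched ../#./#./../## to 10

value(../#./#./../##, V) = -1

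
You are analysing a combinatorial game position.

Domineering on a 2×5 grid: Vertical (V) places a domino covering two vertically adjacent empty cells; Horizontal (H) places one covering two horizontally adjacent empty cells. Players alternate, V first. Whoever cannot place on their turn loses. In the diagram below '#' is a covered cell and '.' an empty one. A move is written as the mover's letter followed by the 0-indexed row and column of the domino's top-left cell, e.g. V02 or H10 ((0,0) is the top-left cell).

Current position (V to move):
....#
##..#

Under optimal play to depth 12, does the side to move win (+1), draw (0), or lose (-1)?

value(....#/##..#, V) = +1

p1 V@[....#/##..#]: V02[..#.#/###.#]+1* V03[...##/##.##]-1
p2 H@[..#.#/###.#]: H00[###.#/###.#]-1*
p3 V@[###.#/###.#]: V03[#####/#####]+1*
p4 H@[#####/#####] terminal -1; root [....#/##..#] d12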